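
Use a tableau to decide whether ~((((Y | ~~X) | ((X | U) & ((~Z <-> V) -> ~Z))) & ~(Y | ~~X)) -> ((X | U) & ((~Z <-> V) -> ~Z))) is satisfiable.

Unsatisfiable

Initial set: {T ~((((Y | ~~X) | ((X | U) & ((~Z <-> V) -> ~Z))) & ~(Y | ~~X)) -> ((X | U) & ((~Z <-> V) -> ~Z)))}.
T ~((((Y | ~~X) | ((X | U) & ((~Z <-> V) -> ~Z))) & ~(Y | ~~X)) -> ((X | U) & ((~Z <-> V) -> ~Z))): α-rule — add T (((Y | ~~X) | ((X | U) & ((~Z <-> V) -> ~Z))) & ~(Y | ~~X)), F ((X | U) & ((~Z <-> V) -> ~Z)).
T (((Y | ~~X) | ((X | U) & ((~Z <-> V) -> ~Z))) & ~(Y | ~~X)): α-rule — add T ((Y | ~~X) | ((X | U) & ((~Z <-> V) -> ~Z))), T ~(Y | ~~X).
T ~(Y | ~~X): α-rule — add F Y, F ~~X.
F ~~X: drop double negation, giving F X.
F ((X | U) & ((~Z <-> V) -> ~Z)): β-rule — branch into F (X | U)  //  F ((~Z <-> V) -> ~Z).
  branch 1 (add F (X | U)):
    F (X | U): α-rule — add F X, F U.
    T ((Y | ~~X) | ((X | U) & ((~Z <-> V) -> ~Z))): β-rule — branch into T (Y | ~~X)  //  T ((X | U) & ((~Z <-> V) -> ~Z)).
      branch 1.1 (add T (Y | ~~X)):
        T (Y | ~~X): β-rule — branch into T Y  //  T ~~X.
          branch 1.1.1 (add T Y):
            × closes — contains both Y and ~Y.
          branch 1.1.2 (add T ~~X):
            T ~~X: drop double negation, giving T X.
            × closes — contains both X and ~X.
      branch 1.2 (add T ((X | U) & ((~Z <-> V) -> ~Z))):
        T ((X | U) & ((~Z <-> V) -> ~Z)): α-rule — add T (X | U), T ((~Z <-> V) -> ~Z).
        T (X | U): β-rule — branch into T X  //  T U.
          branch 1.2.1 (add T X):
            × closes — contains both X and ~X.
          branch 1.2.2 (add T U):
            × closes — contains both U and ~U.
  branch 2 (add F ((~Z <-> V) -> ~Z)):
    F ((~Z <-> V) -> ~Z): α-rule — add T (~Z <-> V), F ~Z.
    T ((Y | ~~X) | ((X | U) & ((~Z <-> V) -> ~Z))): β-rule — branch into T (Y | ~~X)  //  T ((X | U) & ((~Z <-> V) -> ~Z)).
      branch 2.1 (add T (Y | ~~X)):
        T (~Z <-> V): β-rule — branch into T ~Z, T V  //  F ~Z, F V.
          branch 2.1.1 (add T ~Z, T V):
            × closes — contains both Z and ~Z.
          branch 2.1.2 (add F ~Z, F V):
            T (Y | ~~X): β-rule — branch into T Y  //  T ~~X.
              branch 2.1.2.1 (add T Y):
                × closes — contains both Y and ~Y.
              branch 2.1.2.2 (add T ~~X):
                T ~~X: drop double negation, giving T X.
                × closes — contains both X and ~X.
      branch 2.2 (add T ((X | U) & ((~Z <-> V) -> ~Z))):
        T ((X | U) & ((~Z <-> V) -> ~Z)): α-rule — add T (X | U), T ((~Z <-> V) -> ~Z).
        T (~Z <-> V): β-rule — branch into T ~Z, T V  //  F ~Z, F V.
          branch 2.2.1 (add T ~Z, T V):
            × closes — contains both Z and ~Z.
          branch 2.2.2 (add F ~Z, F V):
            T (X | U): β-rule — branch into T X  //  T U.
              branch 2.2.2.1 (add T X):
                × closes — contains both X and ~X.
              branch 2.2.2.2 (add T U):
                T ((~Z <-> V) -> ~Z): β-rule — branch into F (~Z <-> V)  //  T ~Z.
                  branch 2.2.2.2.1 (add F (~Z <-> V)):
                    F (~Z <-> V): β-rule — branch into T ~Z, F V  //  F ~Z, T V.
                      branch 2.2.2.2.1.1 (add T ~Z, F V):
                        × closes — contains both Z and ~Z.
                      branch 2.2.2.2.1.2 (add F ~Z, T V):
                        × closes — contains both V and ~V.
                  branch 2.2.2.2.2 (add T ~Z):
                    × closes — contains both Z and ~Z.
All 12 branches close.
Every branch closed; the formula is unsatisfiable.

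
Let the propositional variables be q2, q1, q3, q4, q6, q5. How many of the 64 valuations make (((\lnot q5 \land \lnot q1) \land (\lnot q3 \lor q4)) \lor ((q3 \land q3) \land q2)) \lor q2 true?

38

Initial set: {T ((((\lnot q5 \land \lnot q1) \land (\lnot q3 \lor q4)) \lor ((q3 \land q3) \land q2)) \lor q2)}.
T ((((\lnot q5 \land \lnot q1) \land (\lnot q3 \lor q4)) \lor ((q3 \land q3) \land q2)) \lor q2): β-rule — branch into T (((\lnot q5 \land \lnot q1) \land (\lnot q3 \lor q4)) \lor ((q3 \land q3) \land q2))  //  T q2.
  branch 1 (add T (((\lnot q5 \land \lnot q1) \land (\lnot q3 \lor q4)) \lor ((q3 \land q3) \land q2))):
    T (((\lnot q5 \land \lnot q1) \land (\lnot q3 \lor q4)) \lor ((q3 \land q3) \land q2)): β-rule — branch into T ((\lnot q5 \land \lnot q1) \land (\lnot q3 \lor q4))  //  T ((q3 \land q3) \land q2).
      branch 1.1 (add T ((\lnot q5 \land \lnot q1) \land (\lnot q3 \lor q4))):
        T ((\lnot q5 \land \lnot q1) \land (\lnot q3 \lor q4)): α-rule — add T (\lnot q5 \land \lnot q1), T (\lnot q3 \lor q4).
        T (\lnot q5 \land \lnot q1): α-rule — add T \lnot q5, T \lnot q1.
        T (\lnot q3 \lor q4): β-rule — branch into T \lnot q3  //  T q4.
          branch 1.1.1 (add T \lnot q3):
            ○ open, literals {q1=0, q3=0, q5=0}.
          branch 1.1.2 (add T q4):
            ○ open, literals {q1=0, q4=1, q5=0}.
      branch 1.2 (add T ((q3 \land q3) \land q2)):
        T ((q3 \land q3) \land q2): α-rule — add T (q3 \land q3), T q2.
        T (q3 \land q3): α-rule — add T q3, T q3.
        ○ open, literals {q2=1, q3=1}.
  branch 2 (add T q2):
    ○ open, literals {q2=1}.
0 branches closed, 4 open.
Each open branch fixes some atoms; the unmentioned ones are free. Counting distinct full assignments: branch {q1=0, q3=0, q5=0} (q2, q4, q6) contributes 8 new; branch {q1=0, q4=1, q5=0} (q2, q3, q6) contributes 4 new; branch {q2=1, q3=1} (q1, q4, q6, q5) contributes 14 new; branch {q2=1} (q1, q3, q4, q6, q5) contributes 12 new. Total: 38.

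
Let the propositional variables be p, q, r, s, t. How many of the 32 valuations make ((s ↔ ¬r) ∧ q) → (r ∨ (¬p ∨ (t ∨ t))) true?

31

Initial set: {(((s ↔ ¬r) ∧ q) → (r ∨ (¬p ∨ (t ∨ t))))}.
(((s ↔ ¬r) ∧ q) → (r ∨ (¬p ∨ (t ∨ t)))): β-rule — branch into ¬((s ↔ ¬r) ∧ q)  //  (r ∨ (¬p ∨ (t ∨ t))).
  branch 1 (add ¬((s ↔ ¬r) ∧ q)):
    ¬((s ↔ ¬r) ∧ q): β-rule — branch into ¬(s ↔ ¬r)  //  ¬q.
      branch 1.1 (add ¬(s ↔ ¬r)):
        ¬(s ↔ ¬r): β-rule — branch into s, ¬¬r  //  ¬s, ¬r.
          branch 1.1.1 (add s, ¬¬r):
            ○ open, literals {r=T, s=T}.
          branch 1.1.2 (add ¬s, ¬r):
            ○ open, literals {r=F, s=F}.
      branch 1.2 (add ¬q):
        ○ open, literals {q=F}.
  branch 2 (add (r ∨ (¬p ∨ (t ∨ t)))):
    (r ∨ (¬p ∨ (t ∨ t))): β-rule — branch into r  //  (¬p ∨ (t ∨ t)).
      branch 2.1 (add r):
        ○ open, literals {r=T}.
      branch 2.2 (add (¬p ∨ (t ∨ t))):
        (¬p ∨ (t ∨ t)): β-rule — branch into ¬p  //  (t ∨ t).
          branch 2.2.1 (add ¬p):
            ○ open, literals {p=F}.
          branch 2.2.2 (add (t ∨ t)):
            (t ∨ t): β-rule — branch into t  //  t.
              branch 2.2.2.1 (add t):
                ○ open, literals {t=T}.
              branch 2.2.2.2 (add t):
                ○ open, literals {t=T}.
0 branches closed, 7 open.
Each open branch fixes some atoms; the unmentioned ones are free. Counting distinct full assignments: branch {r=T, s=T} (p, q, t) contributes 8 new; branch {r=F, s=F} (p, q, t) contributes 8 new; branch {q=F} (p, r, s, t) contributes 8 new; branch {r=T} (p, q, s, t) contributes 4 new; branch {p=F} (q, r, s, t) contributes 2 new; branch {t=T} (p, q, r, s) contributes 1 new; branch {t=T} (p, q, r, s) contributes 0 new. Total: 31.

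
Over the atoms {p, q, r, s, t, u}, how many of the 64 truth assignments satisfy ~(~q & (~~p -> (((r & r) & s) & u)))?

46

Initial set: {~(~q & (~~p -> (((r & r) & s) & u)))}.
~(~q & (~~p -> (((r & r) & s) & u))): β-rule — branch into ~~q  //  ~(~~p -> (((r & r) & s) & u)).
  branch 1 (add ~~q):
    ○ open, literals {q=true}.
  branch 2 (add ~(~~p -> (((r & r) & s) & u))):
    ~(~~p -> (((r & r) & s) & u)): α-rule — add ~~p, ~(((r & r) & s) & u).
    ~~p: drop double negation, giving p.
    ~(((r & r) & s) & u): β-rule — branch into ~((r & r) & s)  //  ~u.
      branch 2.1 (add ~((r & r) & s)):
        ~((r & r) & s): β-rule — branch into ~(r & r)  //  ~s.
          branch 2.1.1 (add ~(r & r)):
            ~(r & r): β-rule — branch into ~r  //  ~r.
              branch 2.1.1.1 (add ~r):
                ○ open, literals {p=true, r=false}.
              branch 2.1.1.2 (add ~r):
                ○ open, literals {p=true, r=false}.
          branch 2.1.2 (add ~s):
            ○ open, literals {p=true, s=false}.
      branch 2.2 (add ~u):
        ○ open, literals {p=true, u=false}.
0 branches closed, 5 open.
Each open branch fixes some atoms; the unmentioned ones are free. Counting distinct full assignments: branch {q=true} (p, r, s, t, u) contributes 32 new; branch {p=true, r=false} (q, s, t, u) contributes 8 new; branch {p=true, r=false} (q, s, t, u) contributes 0 new; branch {p=true, s=false} (q, r, t, u) contributes 4 new; branch {p=true, u=false} (q, r, s, t) contributes 2 new. Total: 46.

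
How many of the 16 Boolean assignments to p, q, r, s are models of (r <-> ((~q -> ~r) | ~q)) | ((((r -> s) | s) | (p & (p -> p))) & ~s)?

12

Initial set: {((r <-> ((~q -> ~r) | ~q)) | ((((r -> s) | s) | (p & (p -> p))) & ~s))}.
((r <-> ((~q -> ~r) | ~q)) | ((((r -> s) | s) | (p & (p -> p))) & ~s)): β-rule — branch into (r <-> ((~q -> ~r) | ~q))  //  ((((r -> s) | s) | (p & (p -> p))) & ~s).
  branch 1 (add (r <-> ((~q -> ~r) | ~q))):
    (r <-> ((~q -> ~r) | ~q)): β-rule — branch into r, ((~q -> ~r) | ~q)  //  ~r, ~((~q -> ~r) | ~q).
      branch 1.1 (add r, ((~q -> ~r) | ~q)):
        ((~q -> ~r) | ~q): β-rule — branch into (~q -> ~r)  //  ~q.
          branch 1.1.1 (add (~q -> ~r)):
            (~q -> ~r): β-rule — branch into ~~q  //  ~r.
              branch 1.1.1.1 (add ~~q):
                ○ open, literals {q=T, r=T}.
              branch 1.1.1.2 (add ~r):
                × closes — contains both r and ~r.
          branch 1.1.2 (add ~q):
            ○ open, literals {q=F, r=T}.
      branch 1.2 (add ~r, ~((~q -> ~r) | ~q)):
        ~((~q -> ~r) | ~q): α-rule — add ~(~q -> ~r), ~~q.
        ~(~q -> ~r): α-rule — add ~q, ~~r.
        × closes — contains both q and ~q.
  branch 2 (add ((((r -> s) | s) | (p & (p -> p))) & ~s)):
    ((((r -> s) | s) | (p & (p -> p))) & ~s): α-rule — add (((r -> s) | s) | (p & (p -> p))), ~s.
    (((r -> s) | s) | (p & (p -> p))): β-rule — branch into ((r -> s) | s)  //  (p & (p -> p)).
      branch 2.1 (add ((r -> s) | s)):
        ((r -> s) | s): β-rule — branch into (r -> s)  //  s.
          branch 2.1.1 (add (r -> s)):
            (r -> s): β-rule — branch into ~r  //  s.
              branch 2.1.1.1 (add ~r):
                ○ open, literals {r=F, s=F}.
              branch 2.1.1.2 (add s):
                × closes — contains both s and ~s.
          branch 2.1.2 (add s):
            × closes — contains both s and ~s.
      branch 2.2 (add (p & (p -> p))):
        (p & (p -> p)): α-rule — add p, (p -> p).
        (p -> p): β-rule — branch into ~p  //  p.
          branch 2.2.1 (add ~p):
            × closes — contains both p and ~p.
          branch 2.2.2 (add p):
            ○ open, literals {p=T, s=F}.
5 branches closed, 4 open.
Each open branch fixes some atoms; the unmentioned ones are free. Counting distinct full assignments: branch {q=T, r=T} (p, s) contributes 4 new; branch {q=F, r=T} (p, s) contributes 4 new; branch {r=F, s=F} (p, q) contributes 4 new; branch {p=T, s=F} (q, r) contributes 0 new. Total: 12.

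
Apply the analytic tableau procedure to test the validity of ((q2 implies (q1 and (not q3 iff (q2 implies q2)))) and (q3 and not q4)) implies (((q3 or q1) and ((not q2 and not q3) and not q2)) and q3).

Not valid

Assume the negation and expand:
Initial set: {F (((q2 implies (q1 and (not q3 iff (q2 implies q2)))) and (q3 and not q4)) implies (((q3 or q1) and ((not q2 and not q3) and not q2)) and q3))}.
F (((q2 implies (q1 and (not q3 iff (q2 implies q2)))) and (q3 and not q4)) implies (((q3 or q1) and ((not q2 and not q3) and not q2)) and q3)): α-rule — add T ((q2 implies (q1 and (not q3 iff (q2 implies q2)))) and (q3 and not q4)), F (((q3 or q1) and ((not q2 and not q3) and not q2)) and q3).
T ((q2 implies (q1 and (not q3 iff (q2 implies q2)))) and (q3 and not q4)): α-rule — add T (q2 implies (q1 and (not q3 iff (q2 implies q2)))), T (q3 and not q4).
T (q3 and not q4): α-rule — add T q3, T not q4.
F (((q3 or q1) and ((not q2 and not q3) and not q2)) and q3): β-rule — branch into F ((q3 or q1) and ((not q2 and not q3) and not q2))  //  F q3.
  branch 1 (add F ((q3 or q1) and ((not q2 and not q3) and not q2))):
    T (q2 implies (q1 and (not q3 iff (q2 implies q2)))): β-rule — branch into F q2  //  T (q1 and (not q3 iff (q2 implies q2))).
      branch 1.1 (add F q2):
        F ((q3 or q1) and ((not q2 and not q3) and not q2)): β-rule — branch into F (q3 or q1)  //  F ((not q2 and not q3) and not q2).
          branch 1.1.1 (add F (q3 or q1)):
            F (q3 or q1): α-rule — add F q3, F q1.
            × closes — contains both q3 and not q3.
          branch 1.1.2 (add F ((not q2 and not q3) and not q2)):
            F ((not q2 and not q3) and not q2): β-rule — branch into F (not q2 and not q3)  //  F not q2.
              branch 1.1.2.1 (add F (not q2 and not q3)):
                F (not q2 and not q3): β-rule — branch into F not q2  //  F not q3.
                  branch 1.1.2.1.1 (add F not q2):
                    × closes — contains both q2 and not q2.
                  branch 1.1.2.1.2 (add F not q3):
                    ○ open, literals {q2=false, q3=true, q4=false}.
              branch 1.1.2.2 (add F not q2):
                × closes — contains both q2 and not q2.
      branch 1.2 (add T (q1 and (not q3 iff (q2 implies q2)))):
        T (q1 and (not q3 iff (q2 implies q2))): α-rule — add T q1, T (not q3 iff (q2 implies q2)).
        F ((q3 or q1) and ((not q2 and not q3) and not q2)): β-rule — branch into F (q3 or q1)  //  F ((not q2 and not q3) and not q2).
          branch 1.2.1 (add F (q3 or q1)):
            F (q3 or q1): α-rule — add F q3, F q1.
            × closes — contains both q3 and not q3.
          branch 1.2.2 (add F ((not q2 and not q3) and not q2)):
            T (not q3 iff (q2 implies q2)): β-rule — branch into T not q3, T (q2 implies q2)  //  F not q3, F (q2 implies q2).
              branch 1.2.2.1 (add T not q3, T (q2 implies q2)):
                × closes — contains both q3 and not q3.
              branch 1.2.2.2 (add F not q3, F (q2 implies q2)):
                F (q2 implies q2): α-rule — add T q2, F q2.
                × closes — contains both q2 and not q2.
  branch 2 (add F q3):
    × closes — contains both q3 and not q3.
7 branches closed, 1 open.
An open branch gives a countermodel: q2=false, q3=true, q4=false (unmentioned atoms arbitrary); under it the original formula is false.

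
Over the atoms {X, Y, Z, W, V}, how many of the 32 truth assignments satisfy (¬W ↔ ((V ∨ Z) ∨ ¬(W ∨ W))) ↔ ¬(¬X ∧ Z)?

20

Initial set: {((¬W ↔ ((V ∨ Z) ∨ ¬(W ∨ W))) ↔ ¬(¬X ∧ Z))}.
((¬W ↔ ((V ∨ Z) ∨ ¬(W ∨ W))) ↔ ¬(¬X ∧ Z)): β-rule — branch into (¬W ↔ ((V ∨ Z) ∨ ¬(W ∨ W))), ¬(¬X ∧ Z)  //  ¬(¬W ↔ ((V ∨ Z) ∨ ¬(W ∨ W))), ¬¬(¬X ∧ Z).
  branch 1 (add (¬W ↔ ((V ∨ Z) ∨ ¬(W ∨ W))), ¬(¬X ∧ Z)):
    (¬W ↔ ((V ∨ Z) ∨ ¬(W ∨ W))): β-rule — branch into ¬W, ((V ∨ Z) ∨ ¬(W ∨ W))  //  ¬¬W, ¬((V ∨ Z) ∨ ¬(W ∨ W)).
      branch 1.1 (add ¬W, ((V ∨ Z) ∨ ¬(W ∨ W))):
        ¬(¬X ∧ Z): β-rule — branch into ¬¬X  //  ¬Z.
          branch 1.1.1 (add ¬¬X):
            ((V ∨ Z) ∨ ¬(W ∨ W)): β-rule — branch into (V ∨ Z)  //  ¬(W ∨ W).
              branch 1.1.1.1 (add (V ∨ Z)):
                (V ∨ Z): β-rule — branch into V  //  Z.
                  branch 1.1.1.1.1 (add V):
                    ○ open, literals {V=T, W=F, X=T}.
                  branch 1.1.1.1.2 (add Z):
                    ○ open, literals {W=F, X=T, Z=T}.
              branch 1.1.1.2 (add ¬(W ∨ W)):
                ¬(W ∨ W): α-rule — add ¬W, ¬W.
                ○ open, literals {W=F, X=T}.
          branch 1.1.2 (add ¬Z):
            ((V ∨ Z) ∨ ¬(W ∨ W)): β-rule — branch into (V ∨ Z)  //  ¬(W ∨ W).
              branch 1.1.2.1 (add (V ∨ Z)):
                (V ∨ Z): β-rule — branch into V  //  Z.
                  branch 1.1.2.1.1 (add V):
                    ○ open, literals {V=T, W=F, Z=F}.
                  branch 1.1.2.1.2 (add Z):
                    × closes — contains both Z and ¬Z.
              branch 1.1.2.2 (add ¬(W ∨ W)):
                ¬(W ∨ W): α-rule — add ¬W, ¬W.
                ○ open, literals {W=F, Z=F}.
      branch 1.2 (add ¬¬W, ¬((V ∨ Z) ∨ ¬(W ∨ W))):
        ¬((V ∨ Z) ∨ ¬(W ∨ W)): α-rule — add ¬(V ∨ Z), ¬¬(W ∨ W).
        ¬(V ∨ Z): α-rule — add ¬V, ¬Z.
        ¬(¬X ∧ Z): β-rule — branch into ¬¬X  //  ¬Z.
          branch 1.2.1 (add ¬¬X):
            ¬¬(W ∨ W): β-rule — branch into W  //  W.
              branch 1.2.1.1 (add W):
                ○ open, literals {V=F, W=T, X=T, Z=F}.
              branch 1.2.1.2 (add W):
                ○ open, literals {V=F, W=T, X=T, Z=F}.
          branch 1.2.2 (add ¬Z):
            ¬¬(W ∨ W): β-rule — branch into W  //  W.
              branch 1.2.2.1 (add W):
                ○ open, literals {V=F, W=T, Z=F}.
              branch 1.2.2.2 (add W):
                ○ open, literals {V=F, W=T, Z=F}.
  branch 2 (add ¬(¬W ↔ ((V ∨ Z) ∨ ¬(W ∨ W))), ¬¬(¬X ∧ Z)):
    ¬¬(¬X ∧ Z): α-rule — add ¬X, Z.
    ¬(¬W ↔ ((V ∨ Z) ∨ ¬(W ∨ W))): β-rule — branch into ¬W, ¬((V ∨ Z) ∨ ¬(W ∨ W))  //  ¬¬W, ((V ∨ Z) ∨ ¬(W ∨ W)).
      branch 2.1 (add ¬W, ¬((V ∨ Z) ∨ ¬(W ∨ W))):
        ¬((V ∨ Z) ∨ ¬(W ∨ W)): α-rule — add ¬(V ∨ Z), ¬¬(W ∨ W).
        ¬(V ∨ Z): α-rule — add ¬V, ¬Z.
        × closes — contains both Z and ¬Z.
      branch 2.2 (add ¬¬W, ((V ∨ Z) ∨ ¬(W ∨ W))):
        ((V ∨ Z) ∨ ¬(W ∨ W)): β-rule — branch into (V ∨ Z)  //  ¬(W ∨ W).
          branch 2.2.1 (add (V ∨ Z)):
            (V ∨ Z): β-rule — branch into V  //  Z.
              branch 2.2.1.1 (add V):
                ○ open, literals {V=T, W=T, X=F, Z=T}.
              branch 2.2.1.2 (add Z):
                ○ open, literals {W=T, X=F, Z=T}.
          branch 2.2.2 (add ¬(W ∨ W)):
            ¬(W ∨ W): α-rule — add ¬W, ¬W.
            × closes — contains both W and ¬W.
3 branches closed, 11 open.
Each open branch fixes some atoms; the unmentioned ones are free. Counting distinct full assignments: branch {V=T, W=F, X=T} (Y, Z) contributes 4 new; branch {W=F, X=T, Z=T} (Y, V) contributes 2 new; branch {W=F, X=T} (Y, Z, V) contributes 2 new; branch {V=T, W=F, Z=F} (X, Y) contributes 2 new; branch {W=F, Z=F} (X, Y, V) contributes 2 new; branch {V=F, W=T, X=T, Z=F} (Y) contributes 2 new; branch {V=F, W=T, X=T, Z=F} (Y) contributes 0 new; branch {V=F, W=T, Z=F} (X, Y) contributes 2 new; branch {V=F, W=T, Z=F} (X, Y) contributes 0 new; branch {V=T, W=T, X=F, Z=T} (Y) contributes 2 new; branch {W=T, X=F, Z=T} (Y, V) contributes 2 new. Total: 20.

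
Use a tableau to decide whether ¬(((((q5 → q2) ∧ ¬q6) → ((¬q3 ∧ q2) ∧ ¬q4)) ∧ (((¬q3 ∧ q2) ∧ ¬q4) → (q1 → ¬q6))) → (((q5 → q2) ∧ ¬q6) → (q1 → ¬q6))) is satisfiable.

Initial set: {¬(((((q5 → q2) ∧ ¬q6) → ((¬q3 ∧ q2) ∧ ¬q4)) ∧ (((¬q3 ∧ q2) ∧ ¬q4) → (q1 → ¬q6))) → (((q5 → q2) ∧ ¬q6) → (q1 → ¬q6)))}.
¬(((((q5 → q2) ∧ ¬q6) → ((¬q3 ∧ q2) ∧ ¬q4)) ∧ (((¬q3 ∧ q2) ∧ ¬q4) → (q1 → ¬q6))) → (((q5 → q2) ∧ ¬q6) → (q1 → ¬q6))): α-rule — add ((((q5 → q2) ∧ ¬q6) → ((¬q3 ∧ q2) ∧ ¬q4)) ∧ (((¬q3 ∧ q2) ∧ ¬q4) → (q1 → ¬q6))), ¬(((q5 → q2) ∧ ¬q6) → (q1 → ¬q6)).
((((q5 → q2) ∧ ¬q6) → ((¬q3 ∧ q2) ∧ ¬q4)) ∧ (((¬q3 ∧ q2) ∧ ¬q4) → (q1 → ¬q6))): α-rule — add (((q5 → q2) ∧ ¬q6) → ((¬q3 ∧ q2) ∧ ¬q4)), (((¬q3 ∧ q2) ∧ ¬q4) → (q1 → ¬q6)).
¬(((q5 → q2) ∧ ¬q6) → (q1 → ¬q6)): α-rule — add ((q5 → q2) ∧ ¬q6), ¬(q1 → ¬q6).
((q5 → q2) ∧ ¬q6): α-rule — add (q5 → q2), ¬q6.
¬(q1 → ¬q6): α-rule — add q1, ¬¬q6.
× closes — contains both q6 and ¬q6.
All 1 branch closes.
Every branch closed; the formula is unsatisfiable.

Unsatisfiable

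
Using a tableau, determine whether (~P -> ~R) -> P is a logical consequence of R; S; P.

Initial set: {R; S; P; ~((~P -> ~R) -> P)}.
~((~P -> ~R) -> P): α-rule — add (~P -> ~R), ~P.
× closes — contains both P and ~P.
All 1 branch closes.
Every branch closed, so the premises entail the conclusion.

Yes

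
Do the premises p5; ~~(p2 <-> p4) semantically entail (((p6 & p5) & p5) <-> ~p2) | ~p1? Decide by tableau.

No

Initial set: {p5; ~~(p2 <-> p4); ~((((p6 & p5) & p5) <-> ~p2) | ~p1)}.
~~(p2 <-> p4): drop double negation, giving (p2 <-> p4).
~((((p6 & p5) & p5) <-> ~p2) | ~p1): α-rule — add ~(((p6 & p5) & p5) <-> ~p2), ~~p1.
(p2 <-> p4): β-rule — branch into p2, p4  //  ~p2, ~p4.
  branch 1 (add p2, p4):
    ~(((p6 & p5) & p5) <-> ~p2): β-rule — branch into ((p6 & p5) & p5), ~~p2  //  ~((p6 & p5) & p5), ~p2.
      branch 1.1 (add ((p6 & p5) & p5), ~~p2):
        ((p6 & p5) & p5): α-rule — add (p6 & p5), p5.
        (p6 & p5): α-rule — add p6, p5.
        ○ open, literals {p1=true, p2=true, p4=true, p5=true, p6=true}.
      branch 1.2 (add ~((p6 & p5) & p5), ~p2):
        × closes — contains both p2 and ~p2.
  branch 2 (add ~p2, ~p4):
    ~(((p6 & p5) & p5) <-> ~p2): β-rule — branch into ((p6 & p5) & p5), ~~p2  //  ~((p6 & p5) & p5), ~p2.
      branch 2.1 (add ((p6 & p5) & p5), ~~p2):
        × closes — contains both p2 and ~p2.
      branch 2.2 (add ~((p6 & p5) & p5), ~p2):
        ~((p6 & p5) & p5): β-rule — branch into ~(p6 & p5)  //  ~p5.
          branch 2.2.1 (add ~(p6 & p5)):
            ~(p6 & p5): β-rule — branch into ~p6  //  ~p5.
              branch 2.2.1.1 (add ~p6):
                ○ open, literals {p1=true, p2=false, p4=false, p5=true, p6=false}.
              branch 2.2.1.2 (add ~p5):
                × closes — contains both p5 and ~p5.
          branch 2.2.2 (add ~p5):
            × closes — contains both p5 and ~p5.
4 branches closed, 2 open.
An open branch gives a countermodel: p1=true, p2=true, p4=true, p5=true, p6=true (unmentioned atoms arbitrary); the premises hold there but the conclusion fails.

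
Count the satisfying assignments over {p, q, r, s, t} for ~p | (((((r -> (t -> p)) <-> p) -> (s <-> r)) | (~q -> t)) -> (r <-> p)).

Initial set: {(~p | (((((r -> (t -> p)) <-> p) -> (s <-> r)) | (~q -> t)) -> (r <-> p)))}.
(~p | (((((r -> (t -> p)) <-> p) -> (s <-> r)) | (~q -> t)) -> (r <-> p))): β-rule — branch into ~p  //  (((((r -> (t -> p)) <-> p) -> (s <-> r)) | (~q -> t)) -> (r <-> p)).
  branch 1 (add ~p):
    ○ open, literals {p=false}.
  branch 2 (add (((((r -> (t -> p)) <-> p) -> (s <-> r)) | (~q -> t)) -> (r <-> p))):
    (((((r -> (t -> p)) <-> p) -> (s <-> r)) | (~q -> t)) -> (r <-> p)): β-rule — branch into ~((((r -> (t -> p)) <-> p) -> (s <-> r)) | (~q -> t))  //  (r <-> p).
      branch 2.1 (add ~((((r -> (t -> p)) <-> p) -> (s <-> r)) | (~q -> t))):
        ~((((r -> (t -> p)) <-> p) -> (s <-> r)) | (~q -> t)): α-rule — add ~(((r -> (t -> p)) <-> p) -> (s <-> r)), ~(~q -> t).
        ~(((r -> (t -> p)) <-> p) -> (s <-> r)): α-rule — add ((r -> (t -> p)) <-> p), ~(s <-> r).
        ~(~q -> t): α-rule — add ~q, ~t.
        ((r -> (t -> p)) <-> p): β-rule — branch into (r -> (t -> p)), p  //  ~(r -> (t -> p)), ~p.
          branch 2.1.1 (add (r -> (t -> p)), p):
            ~(s <-> r): β-rule — branch into s, ~r  //  ~s, r.
              branch 2.1.1.1 (add s, ~r):
                (r -> (t -> p)): β-rule — branch into ~r  //  (t -> p).
                  branch 2.1.1.1.1 (add ~r):
                    ○ open, literals {p=true, q=false, r=false, s=true, t=false}.
                  branch 2.1.1.1.2 (add (t -> p)):
                    (t -> p): β-rule — branch into ~t  //  p.
                      branch 2.1.1.1.2.1 (add ~t):
                        ○ open, literals {p=true, q=false, r=false, s=true, t=false}.
                      branch 2.1.1.1.2.2 (add p):
                        ○ open, literals {p=true, q=false, r=false, s=true, t=false}.
              branch 2.1.1.2 (add ~s, r):
                (r -> (t -> p)): β-rule — branch into ~r  //  (t -> p).
                  branch 2.1.1.2.1 (add ~r):
                    × closes — contains both r and ~r.
                  branch 2.1.1.2.2 (add (t -> p)):
                    (t -> p): β-rule — branch into ~t  //  p.
                      branch 2.1.1.2.2.1 (add ~t):
                        ○ open, literals {p=true, q=false, r=true, s=false, t=false}.
                      branch 2.1.1.2.2.2 (add p):
                        ○ open, literals {p=true, q=false, r=true, s=false, t=false}.
          branch 2.1.2 (add ~(r -> (t -> p)), ~p):
            ~(r -> (t -> p)): α-rule — add r, ~(t -> p).
            ~(t -> p): α-rule — add t, ~p.
            × closes — contains both t and ~t.
      branch 2.2 (add (r <-> p)):
        (r <-> p): β-rule — branch into r, p  //  ~r, ~p.
          branch 2.2.1 (add r, p):
            ○ open, literals {p=true, r=true}.
          branch 2.2.2 (add ~r, ~p):
            ○ open, literals {p=false, r=false}.
2 branches closed, 8 open.
Each open branch fixes some atoms; the unmentioned ones are free. Counting distinct full assignments: branch {p=false} (q, r, s, t) contributes 16 new; branch {p=true, q=false, r=false, s=true, t=false} (none free) contributes 1 new; branch {p=true, q=false, r=false, s=true, t=false} (none free) contributes 0 new; branch {p=true, q=false, r=false, s=true, t=false} (none free) contributes 0 new; branch {p=true, q=false, r=true, s=false, t=false} (none free) contributes 1 new; branch {p=true, q=false, r=true, s=false, t=false} (none free) contributes 0 new; branch {p=true, r=true} (q, s, t) contributes 7 new; branch {p=false, r=false} (q, s, t) contributes 0 new. Total: 25.

25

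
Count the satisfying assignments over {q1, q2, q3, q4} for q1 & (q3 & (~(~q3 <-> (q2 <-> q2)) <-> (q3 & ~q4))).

2

Initial set: {(q1 & (q3 & (~(~q3 <-> (q2 <-> q2)) <-> (q3 & ~q4))))}.
(q1 & (q3 & (~(~q3 <-> (q2 <-> q2)) <-> (q3 & ~q4)))): α-rule — add q1, (q3 & (~(~q3 <-> (q2 <-> q2)) <-> (q3 & ~q4))).
(q3 & (~(~q3 <-> (q2 <-> q2)) <-> (q3 & ~q4))): α-rule — add q3, (~(~q3 <-> (q2 <-> q2)) <-> (q3 & ~q4)).
(~(~q3 <-> (q2 <-> q2)) <-> (q3 & ~q4)): β-rule — branch into ~(~q3 <-> (q2 <-> q2)), (q3 & ~q4)  //  ~~(~q3 <-> (q2 <-> q2)), ~(q3 & ~q4).
  branch 1 (add ~(~q3 <-> (q2 <-> q2)), (q3 & ~q4)):
    (q3 & ~q4): α-rule — add q3, ~q4.
    ~(~q3 <-> (q2 <-> q2)): β-rule — branch into ~q3, ~(q2 <-> q2)  //  ~~q3, (q2 <-> q2).
      branch 1.1 (add ~q3, ~(q2 <-> q2)):
        × closes — contains both q3 and ~q3.
      branch 1.2 (add ~~q3, (q2 <-> q2)):
        (q2 <-> q2): β-rule — branch into q2, q2  //  ~q2, ~q2.
          branch 1.2.1 (add q2, q2):
            ○ open, literals {q1=true, q2=true, q3=true, q4=false}.
          branch 1.2.2 (add ~q2, ~q2):
            ○ open, literals {q1=true, q2=false, q3=true, q4=false}.
  branch 2 (add ~~(~q3 <-> (q2 <-> q2)), ~(q3 & ~q4)):
    ~~(~q3 <-> (q2 <-> q2)): β-rule — branch into ~q3, (q2 <-> q2)  //  ~~q3, ~(q2 <-> q2).
      branch 2.1 (add ~q3, (q2 <-> q2)):
        × closes — contains both q3 and ~q3.
      branch 2.2 (add ~~q3, ~(q2 <-> q2)):
        ~(q3 & ~q4): β-rule — branch into ~q3  //  ~~q4.
          branch 2.2.1 (add ~q3):
            × closes — contains both q3 and ~q3.
          branch 2.2.2 (add ~~q4):
            ~(q2 <-> q2): β-rule — branch into q2, ~q2  //  ~q2, q2.
              branch 2.2.2.1 (add q2, ~q2):
                × closes — contains both q2 and ~q2.
              branch 2.2.2.2 (add ~q2, q2):
                × closes — contains both q2 and ~q2.
5 branches closed, 2 open.
Each open branch fixes some atoms; the unmentioned ones are free. Counting distinct full assignments: branch {q1=true, q2=true, q3=true, q4=false} (none free) contributes 1 new; branch {q1=true, q2=false, q3=true, q4=false} (none free) contributes 1 new. Total: 2.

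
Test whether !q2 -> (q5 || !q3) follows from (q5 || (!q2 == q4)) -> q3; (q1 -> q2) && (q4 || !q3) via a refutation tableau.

Initial set: {((q5 || (!q2 == q4)) -> q3); ((q1 -> q2) && (q4 || !q3)); !(!q2 -> (q5 || !q3))}.
((q1 -> q2) && (q4 || !q3)): α-rule — add (q1 -> q2), (q4 || !q3).
!(!q2 -> (q5 || !q3)): α-rule — add !q2, !(q5 || !q3).
!(q5 || !q3): α-rule — add !q5, !!q3.
((q5 || (!q2 == q4)) -> q3): β-rule — branch into !(q5 || (!q2 == q4))  //  q3.
  branch 1 (add !(q5 || (!q2 == q4))):
    !(q5 || (!q2 == q4)): α-rule — add !q5, !(!q2 == q4).
    (q1 -> q2): β-rule — branch into !q1  //  q2.
      branch 1.1 (add !q1):
        (q4 || !q3): β-rule — branch into q4  //  !q3.
          branch 1.1.1 (add q4):
            !(!q2 == q4): β-rule — branch into !q2, !q4  //  !!q2, q4.
              branch 1.1.1.1 (add !q2, !q4):
                × closes — contains both q4 and !q4.
              branch 1.1.1.2 (add !!q2, q4):
                × closes — contains both q2 and !q2.
          branch 1.1.2 (add !q3):
            × closes — contains both q3 and !q3.
      branch 1.2 (add q2):
        × closes — contains both q2 and !q2.
  branch 2 (add q3):
    (q1 -> q2): β-rule — branch into !q1  //  q2.
      branch 2.1 (add !q1):
        (q4 || !q3): β-rule — branch into q4  //  !q3.
          branch 2.1.1 (add q4):
            ○ open, literals {q1=F, q2=F, q3=T, q4=T, q5=F}.
          branch 2.1.2 (add !q3):
            × closes — contains both q3 and !q3.
      branch 2.2 (add q2):
        × closes — contains both q2 and !q2.
6 branches closed, 1 open.
An open branch gives a countermodel: q1=F, q2=F, q3=T, q4=T, q5=F (unmentioned atoms arbitrary); the premises hold there but the conclusion fails.

No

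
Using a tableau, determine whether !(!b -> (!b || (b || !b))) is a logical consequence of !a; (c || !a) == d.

No

Initial set: {T !a; T ((c || !a) == d); F !(!b -> (!b || (b || !b)))}.
T ((c || !a) == d): β-rule — branch into T (c || !a), T d  //  F (c || !a), F d.
  branch 1 (add T (c || !a), T d):
    F !(!b -> (!b || (b || !b))): β-rule — branch into F !b  //  T (!b || (b || !b)).
      branch 1.1 (add F !b):
        T (c || !a): β-rule — branch into T c  //  T !a.
          branch 1.1.1 (add T c):
            ○ open, literals {a=F, b=T, c=T, d=T}.
          branch 1.1.2 (add T !a):
            ○ open, literals {a=F, b=T, d=T}.
      branch 1.2 (add T (!b || (b || !b))):
        T (c || !a): β-rule — branch into T c  //  T !a.
          branch 1.2.1 (add T c):
            T (!b || (b || !b)): β-rule — branch into T !b  //  T (b || !b).
              branch 1.2.1.1 (add T !b):
                ○ open, literals {a=F, b=F, c=T, d=T}.
              branch 1.2.1.2 (add T (b || !b)):
                T (b || !b): β-rule — branch into T b  //  T !b.
                  branch 1.2.1.2.1 (add T b):
                    ○ open, literals {a=F, b=T, c=T, d=T}.
                  branch 1.2.1.2.2 (add T !b):
                    ○ open, literals {a=F, b=F, c=T, d=T}.
          branch 1.2.2 (add T !a):
            T (!b || (b || !b)): β-rule — branch into T !b  //  T (b || !b).
              branch 1.2.2.1 (add T !b):
                ○ open, literals {a=F, b=F, d=T}.
              branch 1.2.2.2 (add T (b || !b)):
                T (b || !b): β-rule — branch into T b  //  T !b.
                  branch 1.2.2.2.1 (add T b):
                    ○ open, literals {a=F, b=T, d=T}.
                  branch 1.2.2.2.2 (add T !b):
                    ○ open, literals {a=F, b=F, d=T}.
  branch 2 (add F (c || !a), F d):
    F (c || !a): α-rule — add F c, F !a.
    × closes — contains both a and !a.
1 branch closed, 8 open.
An open branch gives a countermodel: a=F, b=T, c=T, d=T (unmentioned atoms arbitrary); the premises hold there but the conclusion fails.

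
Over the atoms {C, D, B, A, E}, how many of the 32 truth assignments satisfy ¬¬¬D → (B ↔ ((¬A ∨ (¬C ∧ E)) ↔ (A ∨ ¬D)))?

Initial set: {T (¬¬¬D → (B ↔ ((¬A ∨ (¬C ∧ E)) ↔ (A ∨ ¬D))))}.
T (¬¬¬D → (B ↔ ((¬A ∨ (¬C ∧ E)) ↔ (A ∨ ¬D)))): β-rule — branch into F ¬¬¬D  //  T (B ↔ ((¬A ∨ (¬C ∧ E)) ↔ (A ∨ ¬D))).
  branch 1 (add F ¬¬¬D):
    F ¬¬¬D: drop double negation, giving F ¬D.
    ○ open, literals {D=1}.
  branch 2 (add T (B ↔ ((¬A ∨ (¬C ∧ E)) ↔ (A ∨ ¬D)))):
    T (B ↔ ((¬A ∨ (¬C ∧ E)) ↔ (A ∨ ¬D))): β-rule — branch into T B, T ((¬A ∨ (¬C ∧ E)) ↔ (A ∨ ¬D))  //  F B, F ((¬A ∨ (¬C ∧ E)) ↔ (A ∨ ¬D)).
      branch 2.1 (add T B, T ((¬A ∨ (¬C ∧ E)) ↔ (A ∨ ¬D))):
        T ((¬A ∨ (¬C ∧ E)) ↔ (A ∨ ¬D)): β-rule — branch into T (¬A ∨ (¬C ∧ E)), T (A ∨ ¬D)  //  F (¬A ∨ (¬C ∧ E)), F (A ∨ ¬D).
          branch 2.1.1 (add T (¬A ∨ (¬C ∧ E)), T (A ∨ ¬D)):
            T (¬A ∨ (¬C ∧ E)): β-rule — branch into T ¬A  //  T (¬C ∧ E).
              branch 2.1.1.1 (add T ¬A):
                T (A ∨ ¬D): β-rule — branch into T A  //  T ¬D.
                  branch 2.1.1.1.1 (add T A):
                    × closes — contains both A and ¬A.
                  branch 2.1.1.1.2 (add T ¬D):
                    ○ open, literals {A=0, B=1, D=0}.
              branch 2.1.1.2 (add T (¬C ∧ E)):
                T (¬C ∧ E): α-rule — add T ¬C, T E.
                T (A ∨ ¬D): β-rule — branch into T A  //  T ¬D.
                  branch 2.1.1.2.1 (add T A):
                    ○ open, literals {A=1, B=1, C=0, E=1}.
                  branch 2.1.1.2.2 (add T ¬D):
                    ○ open, literals {B=1, C=0, D=0, E=1}.
          branch 2.1.2 (add F (¬A ∨ (¬C ∧ E)), F (A ∨ ¬D)):
            F (¬A ∨ (¬C ∧ E)): α-rule — add F ¬A, F (¬C ∧ E).
            F (A ∨ ¬D): α-rule — add F A, F ¬D.
            × closes — contains both A and ¬A.
      branch 2.2 (add F B, F ((¬A ∨ (¬C ∧ E)) ↔ (A ∨ ¬D))):
        F ((¬A ∨ (¬C ∧ E)) ↔ (A ∨ ¬D)): β-rule — branch into T (¬A ∨ (¬C ∧ E)), F (A ∨ ¬D)  //  F (¬A ∨ (¬C ∧ E)), T (A ∨ ¬D).
          branch 2.2.1 (add T (¬A ∨ (¬C ∧ E)), F (A ∨ ¬D)):
            F (A ∨ ¬D): α-rule — add F A, F ¬D.
            T (¬A ∨ (¬C ∧ E)): β-rule — branch into T ¬A  //  T (¬C ∧ E).
              branch 2.2.1.1 (add T ¬A):
                ○ open, literals {A=0, B=0, D=1}.
              branch 2.2.1.2 (add T (¬C ∧ E)):
                T (¬C ∧ E): α-rule — add T ¬C, T E.
                ○ open, literals {A=0, B=0, C=0, D=1, E=1}.
          branch 2.2.2 (add F (¬A ∨ (¬C ∧ E)), T (A ∨ ¬D)):
            F (¬A ∨ (¬C ∧ E)): α-rule — add F ¬A, F (¬C ∧ E).
            T (A ∨ ¬D): β-rule — branch into T A  //  T ¬D.
              branch 2.2.2.1 (add T A):
                F (¬C ∧ E): β-rule — branch into F ¬C  //  F E.
                  branch 2.2.2.1.1 (add F ¬C):
                    ○ open, literals {A=1, B=0, C=1}.
                  branch 2.2.2.1.2 (add F E):
                    ○ open, literals {A=1, B=0, E=0}.
              branch 2.2.2.2 (add T ¬D):
                F (¬C ∧ E): β-rule — branch into F ¬C  //  F E.
                  branch 2.2.2.2.1 (add F ¬C):
                    ○ open, literals {A=1, B=0, C=1, D=0}.
                  branch 2.2.2.2.2 (add F E):
                    ○ open, literals {A=1, B=0, D=0, E=0}.
2 branches closed, 10 open.
Each open branch fixes some atoms; the unmentioned ones are free. Counting distinct full assignments: branch {D=1} (C, B, A, E) contributes 16 new; branch {A=0, B=1, D=0} (C, E) contributes 4 new; branch {A=1, B=1, C=0, E=1} (D) contributes 1 new; branch {B=1, C=0, D=0, E=1} (A) contributes 0 new; branch {A=0, B=0, D=1} (C, E) contributes 0 new; branch {A=0, B=0, C=0, D=1, E=1} (none free) contributes 0 new; branch {A=1, B=0, C=1} (D, E) contributes 2 new; branch {A=1, B=0, E=0} (C, D) contributes 1 new; branch {A=1, B=0, C=1, D=0} (E) contributes 0 new; branch {A=1, B=0, D=0, E=0} (C) contributes 0 new. Total: 24.

24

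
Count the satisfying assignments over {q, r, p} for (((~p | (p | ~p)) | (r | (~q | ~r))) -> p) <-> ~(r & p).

2

Initial set: {T ((((~p | (p | ~p)) | (r | (~q | ~r))) -> p) <-> ~(r & p))}.
T ((((~p | (p | ~p)) | (r | (~q | ~r))) -> p) <-> ~(r & p)): β-rule — branch into T (((~p | (p | ~p)) | (r | (~q | ~r))) -> p), T ~(r & p)  //  F (((~p | (p | ~p)) | (r | (~q | ~r))) -> p), F ~(r & p).
  branch 1 (add T (((~p | (p | ~p)) | (r | (~q | ~r))) -> p), T ~(r & p)):
    T (((~p | (p | ~p)) | (r | (~q | ~r))) -> p): β-rule — branch into F ((~p | (p | ~p)) | (r | (~q | ~r)))  //  T p.
      branch 1.1 (add F ((~p | (p | ~p)) | (r | (~q | ~r)))):
        F ((~p | (p | ~p)) | (r | (~q | ~r))): α-rule — add F (~p | (p | ~p)), F (r | (~q | ~r)).
        F (~p | (p | ~p)): α-rule — add F ~p, F (p | ~p).
        F (r | (~q | ~r)): α-rule — add F r, F (~q | ~r).
        F (p | ~p): α-rule — add F p, F ~p.
        × closes — contains both p and ~p.
      branch 1.2 (add T p):
        T ~(r & p): β-rule — branch into F r  //  F p.
          branch 1.2.1 (add F r):
            ○ open, literals {p=1, r=0}.
          branch 1.2.2 (add F p):
            × closes — contains both p and ~p.
  branch 2 (add F (((~p | (p | ~p)) | (r | (~q | ~r))) -> p), F ~(r & p)):
    F (((~p | (p | ~p)) | (r | (~q | ~r))) -> p): α-rule — add T ((~p | (p | ~p)) | (r | (~q | ~r))), F p.
    F ~(r & p): α-rule — add T r, T p.
    × closes — contains both p and ~p.
3 branches closed, 1 open.
Each open branch fixes some atoms; the unmentioned ones are free. Counting distinct full assignments: branch {p=1, r=0} (q) contributes 2 new. Total: 2.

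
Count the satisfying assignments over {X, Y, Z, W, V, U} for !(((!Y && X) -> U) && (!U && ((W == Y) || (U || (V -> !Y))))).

Initial set: {!(((!Y && X) -> U) && (!U && ((W == Y) || (U || (V -> !Y)))))}.
!(((!Y && X) -> U) && (!U && ((W == Y) || (U || (V -> !Y))))): β-rule — branch into !((!Y && X) -> U)  //  !(!U && ((W == Y) || (U || (V -> !Y)))).
  branch 1 (add !((!Y && X) -> U)):
    !((!Y && X) -> U): α-rule — add (!Y && X), !U.
    (!Y && X): α-rule — add !Y, X.
    ○ open, literals {U=F, X=T, Y=F}.
  branch 2 (add !(!U && ((W == Y) || (U || (V -> !Y))))):
    !(!U && ((W == Y) || (U || (V -> !Y)))): β-rule — branch into !!U  //  !((W == Y) || (U || (V -> !Y))).
      branch 2.1 (add !!U):
        ○ open, literals {U=T}.
      branch 2.2 (add !((W == Y) || (U || (V -> !Y)))):
        !((W == Y) || (U || (V -> !Y))): α-rule — add !(W == Y), !(U || (V -> !Y)).
        !(U || (V -> !Y)): α-rule — add !U, !(V -> !Y).
        !(V -> !Y): α-rule — add V, !!Y.
        !(W == Y): β-rule — branch into W, !Y  //  !W, Y.
          branch 2.2.1 (add W, !Y):
            × closes — contains both Y and !Y.
          branch 2.2.2 (add !W, Y):
            ○ open, literals {U=F, V=T, W=F, Y=T}.
1 branch closed, 3 open.
Each open branch fixes some atoms; the unmentioned ones are free. Counting distinct full assignments: branch {U=F, X=T, Y=F} (Z, W, V) contributes 8 new; branch {U=T} (X, Y, Z, W, V) contributes 32 new; branch {U=F, V=T, W=F, Y=T} (X, Z) contributes 4 new. Total: 44.

44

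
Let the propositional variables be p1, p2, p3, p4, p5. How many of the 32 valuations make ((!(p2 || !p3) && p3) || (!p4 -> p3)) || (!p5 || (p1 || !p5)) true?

Initial set: {(((!(p2 || !p3) && p3) || (!p4 -> p3)) || (!p5 || (p1 || !p5)))}.
(((!(p2 || !p3) && p3) || (!p4 -> p3)) || (!p5 || (p1 || !p5))): β-rule — branch into ((!(p2 || !p3) && p3) || (!p4 -> p3))  //  (!p5 || (p1 || !p5)).
  branch 1 (add ((!(p2 || !p3) && p3) || (!p4 -> p3))):
    ((!(p2 || !p3) && p3) || (!p4 -> p3)): β-rule — branch into (!(p2 || !p3) && p3)  //  (!p4 -> p3).
      branch 1.1 (add (!(p2 || !p3) && p3)):
        (!(p2 || !p3) && p3): α-rule — add !(p2 || !p3), p3.
        !(p2 || !p3): α-rule — add !p2, !!p3.
        ○ open, literals {p2=0, p3=1}.
      branch 1.2 (add (!p4 -> p3)):
        (!p4 -> p3): β-rule — branch into !!p4  //  p3.
          branch 1.2.1 (add !!p4):
            ○ open, literals {p4=1}.
          branch 1.2.2 (add p3):
            ○ open, literals {p3=1}.
  branch 2 (add (!p5 || (p1 || !p5))):
    (!p5 || (p1 || !p5)): β-rule — branch into !p5  //  (p1 || !p5).
      branch 2.1 (add !p5):
        ○ open, literals {p5=0}.
      branch 2.2 (add (p1 || !p5)):
        (p1 || !p5): β-rule — branch into p1  //  !p5.
          branch 2.2.1 (add p1):
            ○ open, literals {p1=1}.
          branch 2.2.2 (add !p5):
            ○ open, literals {p5=0}.
0 branches closed, 6 open.
Each open branch fixes some atoms; the unmentioned ones are free. Counting distinct full assignments: branch {p2=0, p3=1} (p1, p4, p5) contributes 8 new; branch {p4=1} (p1, p2, p3, p5) contributes 12 new; branch {p3=1} (p1, p2, p4, p5) contributes 4 new; branch {p5=0} (p1, p2, p3, p4) contributes 4 new; branch {p1=1} (p2, p3, p4, p5) contributes 2 new; branch {p5=0} (p1, p2, p3, p4) contributes 0 new. Total: 30.

30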